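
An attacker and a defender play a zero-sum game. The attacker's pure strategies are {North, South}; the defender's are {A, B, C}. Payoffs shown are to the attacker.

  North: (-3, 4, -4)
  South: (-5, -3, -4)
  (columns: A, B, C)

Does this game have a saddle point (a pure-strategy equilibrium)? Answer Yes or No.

Row minima: North → -4, South → -5; maximin = -4.
Column maxima: A → -3, B → 4, C → -4; minimax = -4.
maximin = minimax = -4, so a saddle point exists.

Yes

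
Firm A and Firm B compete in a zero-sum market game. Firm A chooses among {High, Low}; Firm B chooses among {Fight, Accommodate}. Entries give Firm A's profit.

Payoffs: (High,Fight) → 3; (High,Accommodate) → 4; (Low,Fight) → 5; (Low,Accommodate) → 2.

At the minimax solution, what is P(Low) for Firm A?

1/4

Row minima: High → 3, Low → 2; maximin = 3.
Column maxima: Fight → 5, Accommodate → 4; minimax = 4.
3 ≠ 4, so there is no saddle point; optimal play is mixed.
Let Firm A play High with probability p. Expected payoff against Fight: 3p + 5(1−p) = −2p + 5; against Accommodate: 4p + 2(1−p) = 2p + 2.
Setting these equal: −2p + 5 = 2p + 2 ⇒ −4p = -3 ⇒ p = 3/4, and the value is (-2)·(3/4) + 5 = 7/2.
For Firm B: with q = P(Fight), equating High's and Low's payoffs gives −q + 4 = 3q + 2 ⇒ q = 1/2.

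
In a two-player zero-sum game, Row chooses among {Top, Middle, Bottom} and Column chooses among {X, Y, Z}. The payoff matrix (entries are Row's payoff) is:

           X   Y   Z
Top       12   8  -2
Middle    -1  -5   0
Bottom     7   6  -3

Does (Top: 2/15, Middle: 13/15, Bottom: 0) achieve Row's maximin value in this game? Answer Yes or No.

Against X this mix gives (2/15)·12 + (13/15)·(-1) = 11/15.
Against Y this mix gives (2/15)·8 + (13/15)·(-5) = -49/15.
Against Z this mix gives (2/15)·(-2) + (13/15)·0 = -4/15.
Column will play Y, holding Row to -49/15. Shifting weight toward the row that does better against Y would raise this floor (the equalizing mix achieves -2/3 against both Y and Z), so the proposed strategy is not optimal.

No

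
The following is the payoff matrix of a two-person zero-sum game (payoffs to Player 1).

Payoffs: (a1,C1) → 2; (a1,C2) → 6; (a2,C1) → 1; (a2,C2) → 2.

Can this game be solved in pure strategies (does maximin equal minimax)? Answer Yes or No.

Yes

Row minima: a1 → 2, a2 → 1; maximin = 2.
Column maxima: C1 → 2, C2 → 6; minimax = 2.
maximin = minimax = 2, so a saddle point exists.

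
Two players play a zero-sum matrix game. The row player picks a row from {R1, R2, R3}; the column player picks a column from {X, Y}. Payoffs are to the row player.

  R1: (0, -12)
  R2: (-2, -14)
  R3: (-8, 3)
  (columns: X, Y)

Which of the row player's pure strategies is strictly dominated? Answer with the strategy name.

R1 gives a strictly higher payoff than R2 against every column: 0 > -2, -12 > -14.
So R2 is strictly dominated and the row player never plays it.

R2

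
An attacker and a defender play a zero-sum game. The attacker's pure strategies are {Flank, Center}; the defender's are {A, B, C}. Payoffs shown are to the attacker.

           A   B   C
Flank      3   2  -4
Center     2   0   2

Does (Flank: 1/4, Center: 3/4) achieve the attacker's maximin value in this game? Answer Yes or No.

Against A this mix gives (1/4)·3 + (3/4)·2 = 9/4.
Against B this mix gives (1/4)·2 + (3/4)·0 = 1/2.
Against C this mix gives (1/4)·(-4) + (3/4)·2 = 1/2.
All of the defender's active replies (B, C) yield 1/2, and no column does worse for the attacker. The mix makes the defender indifferent and guarantees 1/2, so it is optimal.

Yes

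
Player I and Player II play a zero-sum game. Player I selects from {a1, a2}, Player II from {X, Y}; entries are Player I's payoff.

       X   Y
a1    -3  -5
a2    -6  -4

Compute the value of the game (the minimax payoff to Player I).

-9/2

Row minima: a1 → -5, a2 → -6; maximin = -5.
Column maxima: X → -3, Y → -4; minimax = -4.
-5 ≠ -4, so there is no saddle point; optimal play is mixed.
Let Player I play a1 with probability p. Expected payoff against X: (-3)p + (-6)(1−p) = 3p − 6; against Y: (-5)p + (-4)(1−p) = −p − 4.
Setting these equal: 3p − 6 = −p − 4 ⇒ 4p = 2 ⇒ p = 1/2, and the value is (3)·(1/2) − 6 = -9/2.
For Player II: with q = P(X), equating a1's and a2's payoffs gives 2q − 5 = −2q − 4 ⇒ q = 1/4.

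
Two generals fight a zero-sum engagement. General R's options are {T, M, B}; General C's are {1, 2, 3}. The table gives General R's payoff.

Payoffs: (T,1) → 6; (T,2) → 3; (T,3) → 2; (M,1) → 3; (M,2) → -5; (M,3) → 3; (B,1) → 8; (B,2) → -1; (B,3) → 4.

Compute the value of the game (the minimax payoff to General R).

7/3

Row minima: T → 2, M → -5, B → -1; maximin = 2.
Column maxima: 1 → 8, 2 → 3, 3 → 4; minimax = 3.
2 ≠ 3, so there is no saddle point; optimal play is mixed.
M is strictly dominated by B, so General R never plays it.
1 is strictly dominated by 2 (it gives General R strictly more in every row), so General C never plays it.
On the remaining 2×2 (T, B vs 2, 3):
Let General R play T with probability p. Expected payoff against 2: 3p + (-1)(1−p) = 4p − 1; against 3: 2p + 4(1−p) = −2p + 4.
Setting these equal: 4p − 1 = −2p + 4 ⇒ 6p = 5 ⇒ p = 5/6, and the value is (4)·(5/6) − 1 = 7/3.
For General C: with q = P(2), equating T's and B's payoffs gives q + 2 = −5q + 4 ⇒ q = 1/3.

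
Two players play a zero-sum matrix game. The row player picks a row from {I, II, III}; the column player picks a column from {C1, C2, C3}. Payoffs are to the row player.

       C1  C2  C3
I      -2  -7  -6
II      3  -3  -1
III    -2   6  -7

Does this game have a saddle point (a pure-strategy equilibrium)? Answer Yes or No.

Row minima: I → -7, II → -3, III → -7; maximin = -3.
Column maxima: C1 → 3, C2 → 6, C3 → -1; minimax = -1.
-3 ≠ -1, so no pure-strategy equilibrium exists.

No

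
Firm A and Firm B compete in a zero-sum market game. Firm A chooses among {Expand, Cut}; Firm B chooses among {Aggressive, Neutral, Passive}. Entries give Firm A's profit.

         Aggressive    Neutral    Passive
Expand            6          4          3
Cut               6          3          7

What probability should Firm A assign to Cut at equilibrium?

Row minima: Expand → 3, Cut → 3; maximin = 3.
Column maxima: Aggressive → 6, Neutral → 4, Passive → 7; minimax = 4.
3 ≠ 4, so there is no saddle point; optimal play is mixed.
Aggressive is strictly dominated by Neutral (it gives Firm A strictly more in every row), so Firm B never plays it.
On the remaining 2×2 (Expand, Cut vs Neutral, Passive):
Let Firm A play Expand with probability p. Expected payoff against Neutral: 4p + 3(1−p) = p + 3; against Passive: 3p + 7(1−p) = −4p + 7.
Setting these equal: p + 3 = −4p + 7 ⇒ 5p = 4 ⇒ p = 4/5, and the value is (1)·(4/5) + 3 = 19/5.
For Firm B: with q = P(Neutral), equating Expand's and Cut's payoffs gives q + 3 = −4q + 7 ⇒ q = 4/5.

1/5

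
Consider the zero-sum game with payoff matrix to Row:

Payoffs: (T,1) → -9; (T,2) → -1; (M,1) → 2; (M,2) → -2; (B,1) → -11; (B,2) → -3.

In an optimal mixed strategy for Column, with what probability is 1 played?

Row minima: T → -9, M → -2, B → -11; maximin = -2.
Column maxima: 1 → 2, 2 → -1; minimax = -1.
-2 ≠ -1, so there is no saddle point; optimal play is mixed.
B is strictly dominated by T, so Row never plays it.
On the remaining 2×2 (T, M vs 1, 2):
Let Row play T with probability p. Expected payoff against 1: (-9)p + 2(1−p) = −11p + 2; against 2: (-1)p + (-2)(1−p) = p − 2.
Setting these equal: −11p + 2 = p − 2 ⇒ −12p = -4 ⇒ p = 1/3, and the value is (-11)·(1/3) + 2 = -5/3.
For Column: with q = P(1), equating T's and M's payoffs gives −8q − 1 = 4q − 2 ⇒ q = 1/12.

1/12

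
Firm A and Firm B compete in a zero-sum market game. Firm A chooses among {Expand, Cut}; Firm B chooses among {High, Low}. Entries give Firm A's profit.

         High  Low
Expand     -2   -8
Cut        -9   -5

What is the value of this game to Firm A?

-31/5

Row minima: Expand → -8, Cut → -9; maximin = -8.
Column maxima: High → -2, Low → -5; minimax = -5.
-8 ≠ -5, so there is no saddle point; optimal play is mixed.
Let Firm A play Expand with probability p. Expected payoff against High: (-2)p + (-9)(1−p) = 7p − 9; against Low: (-8)p + (-5)(1−p) = −3p − 5.
Setting these equal: 7p − 9 = −3p − 5 ⇒ 10p = 4 ⇒ p = 2/5, and the value is (7)·(2/5) − 9 = -31/5.
For Firm B: with q = P(High), equating Expand's and Cut's payoffs gives 6q − 8 = −4q − 5 ⇒ q = 3/10.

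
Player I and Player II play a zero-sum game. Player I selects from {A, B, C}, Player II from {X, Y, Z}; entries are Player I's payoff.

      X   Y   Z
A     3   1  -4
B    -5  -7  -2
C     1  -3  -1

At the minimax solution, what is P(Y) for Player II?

Row minima: A → -4, B → -7, C → -3; maximin = -3.
Column maxima: X → 3, Y → 1, Z → -1; minimax = -1.
-3 ≠ -1, so there is no saddle point; optimal play is mixed.
B is strictly dominated by C, so Player I never plays it.
X is strictly dominated by Y (it gives Player I strictly more in every row), so Player II never plays it.
On the remaining 2×2 (A, C vs Y, Z):
Let Player I play A with probability p. Expected payoff against Y: 1p + (-3)(1−p) = 4p − 3; against Z: (-4)p + (-1)(1−p) = −3p − 1.
Setting these equal: 4p − 3 = −3p − 1 ⇒ 7p = 2 ⇒ p = 2/7, and the value is (4)·(2/7) − 3 = -13/7.
For Player II: with q = P(Y), equating A's and C's payoffs gives 5q − 4 = −2q − 1 ⇒ q = 3/7.

3/7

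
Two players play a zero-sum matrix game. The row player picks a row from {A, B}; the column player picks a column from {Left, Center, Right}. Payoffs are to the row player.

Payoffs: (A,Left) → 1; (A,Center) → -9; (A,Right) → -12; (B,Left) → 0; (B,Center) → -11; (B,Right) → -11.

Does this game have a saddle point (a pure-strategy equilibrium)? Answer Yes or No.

Row minima: A → -12, B → -11; maximin = -11.
Column maxima: Left → 1, Center → -9, Right → -11; minimax = -11.
maximin = minimax = -11, so a saddle point exists.

Yes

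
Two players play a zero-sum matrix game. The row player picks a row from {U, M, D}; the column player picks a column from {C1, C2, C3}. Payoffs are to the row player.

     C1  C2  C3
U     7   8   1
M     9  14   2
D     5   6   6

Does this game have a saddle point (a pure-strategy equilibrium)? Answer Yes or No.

Row minima: U → 1, M → 2, D → 5; maximin = 5.
Column maxima: C1 → 9, C2 → 14, C3 → 6; minimax = 6.
5 ≠ 6, so no pure-strategy equilibrium exists.

No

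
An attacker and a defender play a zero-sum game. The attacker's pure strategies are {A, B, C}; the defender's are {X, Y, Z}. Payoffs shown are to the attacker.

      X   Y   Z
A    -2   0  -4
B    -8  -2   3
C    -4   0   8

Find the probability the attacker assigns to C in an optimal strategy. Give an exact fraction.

Row minima: A → -4, B → -8, C → -4; maximin = -4.
Column maxima: X → -2, Y → 0, Z → 8; minimax = -2.
-4 ≠ -2, so there is no saddle point; optimal play is mixed.
B is strictly dominated by C, so the attacker never plays it.
Y is strictly dominated by X (it gives the attacker strictly more in every row), so the defender never plays it.
On the remaining 2×2 (A, C vs X, Z):
Let the attacker play A with probability p. Expected payoff against X: (-2)p + (-4)(1−p) = 2p − 4; against Z: (-4)p + 8(1−p) = −12p + 8.
Setting these equal: 2p − 4 = −12p + 8 ⇒ 14p = 12 ⇒ p = 6/7, and the value is (2)·(6/7) − 4 = -16/7.
For the defender: with q = P(X), equating A's and C's payoffs gives 2q − 4 = −12q + 8 ⇒ q = 6/7.

1/7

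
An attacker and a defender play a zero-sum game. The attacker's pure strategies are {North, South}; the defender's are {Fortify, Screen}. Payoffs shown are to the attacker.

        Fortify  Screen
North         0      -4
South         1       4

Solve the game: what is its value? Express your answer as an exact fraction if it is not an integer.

1

Row minima: North → -4, South → 1; maximin = 1.
Column maxima: Fortify → 1, Screen → 4; minimax = 1.
Since maximin = minimax = 1, there is a saddle point and the value is 1.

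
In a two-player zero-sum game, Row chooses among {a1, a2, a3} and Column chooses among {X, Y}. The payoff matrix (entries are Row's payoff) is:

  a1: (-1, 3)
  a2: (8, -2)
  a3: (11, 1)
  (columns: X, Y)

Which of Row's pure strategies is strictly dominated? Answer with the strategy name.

a2

a3 gives a strictly higher payoff than a2 against every column: 11 > 8, 1 > -2.
So a2 is strictly dominated and Row never plays it.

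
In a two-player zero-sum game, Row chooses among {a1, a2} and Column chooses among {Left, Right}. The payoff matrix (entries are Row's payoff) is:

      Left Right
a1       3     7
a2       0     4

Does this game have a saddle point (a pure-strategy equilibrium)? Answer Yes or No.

Row minima: a1 → 3, a2 → 0; maximin = 3.
Column maxima: Left → 3, Right → 7; minimax = 3.
maximin = minimax = 3, so a saddle point exists.

Yes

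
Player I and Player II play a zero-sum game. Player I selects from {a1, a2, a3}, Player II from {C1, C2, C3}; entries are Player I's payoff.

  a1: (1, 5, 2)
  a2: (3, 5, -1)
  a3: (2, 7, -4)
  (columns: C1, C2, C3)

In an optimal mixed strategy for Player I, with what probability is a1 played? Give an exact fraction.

4/5

Row minima: a1 → 1, a2 → -1, a3 → -4; maximin = 1.
Column maxima: C1 → 3, C2 → 7, C3 → 2; minimax = 2.
1 ≠ 2, so there is no saddle point; optimal play is mixed.
C2 is strictly dominated by C1 (it gives Player I strictly more in every row), so Player II never plays it.
With C2 eliminated, a3 is strictly dominated by a2 (a2 gives Player I strictly more in every remaining column), so Player I never plays it.
On the remaining 2×2 (a1, a2 vs C1, C3):
Let Player I play a1 with probability p. Expected payoff against C1: 1p + 3(1−p) = −2p + 3; against C3: 2p + (-1)(1−p) = 3p − 1.
Setting these equal: −2p + 3 = 3p − 1 ⇒ −5p = -4 ⇒ p = 4/5, and the value is (-2)·(4/5) + 3 = 7/5.
For Player II: with q = P(C1), equating a1's and a2's payoffs gives −q + 2 = 4q − 1 ⇒ q = 3/5.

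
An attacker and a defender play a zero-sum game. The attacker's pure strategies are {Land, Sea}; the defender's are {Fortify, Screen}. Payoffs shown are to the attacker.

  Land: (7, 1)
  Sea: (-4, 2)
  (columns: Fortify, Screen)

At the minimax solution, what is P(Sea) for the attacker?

1/2

Row minima: Land → 1, Sea → -4; maximin = 1.
Column maxima: Fortify → 7, Screen → 2; minimax = 2.
1 ≠ 2, so there is no saddle point; optimal play is mixed.
Let the attacker play Land with probability p. Expected payoff against Fortify: 7p + (-4)(1−p) = 11p − 4; against Screen: 1p + 2(1−p) = −p + 2.
Setting these equal: 11p − 4 = −p + 2 ⇒ 12p = 6 ⇒ p = 1/2, and the value is (11)·(1/2) − 4 = 3/2.
For the defender: with q = P(Fortify), equating Land's and Sea's payoffs gives 6q + 1 = −6q + 2 ⇒ q = 1/12.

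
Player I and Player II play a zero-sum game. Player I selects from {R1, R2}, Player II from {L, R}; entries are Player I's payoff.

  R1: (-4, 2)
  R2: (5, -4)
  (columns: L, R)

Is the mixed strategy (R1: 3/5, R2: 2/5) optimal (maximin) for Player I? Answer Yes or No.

Yes

Against L this mix gives (3/5)·(-4) + (2/5)·5 = -2/5.
Against R this mix gives (3/5)·2 + (2/5)·(-4) = -2/5.
All of Player II's active replies (L, R) yield -2/5, and no column does worse for Player I. The mix makes Player II indifferent and guarantees -2/5, so it is optimal.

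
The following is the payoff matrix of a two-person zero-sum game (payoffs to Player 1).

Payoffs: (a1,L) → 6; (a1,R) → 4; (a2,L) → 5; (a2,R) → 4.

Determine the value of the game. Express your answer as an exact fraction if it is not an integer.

4

Row minima: a1 → 4, a2 → 4; maximin = 4.
Column maxima: L → 6, R → 4; minimax = 4.
Since maximin = minimax = 4, there is a saddle point and the value is 4.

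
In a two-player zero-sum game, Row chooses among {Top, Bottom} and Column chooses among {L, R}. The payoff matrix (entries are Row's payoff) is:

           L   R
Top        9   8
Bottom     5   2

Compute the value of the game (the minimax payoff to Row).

8

Row minima: Top → 8, Bottom → 2; maximin = 8.
Column maxima: L → 9, R → 8; minimax = 8.
Since maximin = minimax = 8, there is a saddle point and the value is 8.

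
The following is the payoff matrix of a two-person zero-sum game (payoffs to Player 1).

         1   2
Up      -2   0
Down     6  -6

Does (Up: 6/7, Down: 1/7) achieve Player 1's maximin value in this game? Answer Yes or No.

Against 1 this mix gives (6/7)·(-2) + (1/7)·6 = -6/7.
Against 2 this mix gives (6/7)·0 + (1/7)·(-6) = -6/7.
All of Player 2's active replies (1, 2) yield -6/7, and no column does worse for Player 1. The mix makes Player 2 indifferent and guarantees -6/7, so it is optimal.

Yes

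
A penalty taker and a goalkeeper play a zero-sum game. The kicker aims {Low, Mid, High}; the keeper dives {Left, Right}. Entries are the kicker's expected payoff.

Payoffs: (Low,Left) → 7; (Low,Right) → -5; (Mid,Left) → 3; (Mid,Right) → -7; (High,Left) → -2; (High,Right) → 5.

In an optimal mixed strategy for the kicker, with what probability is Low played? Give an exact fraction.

7/19

Row minima: Low → -5, Mid → -7, High → -2; maximin = -2.
Column maxima: Left → 7, Right → 5; minimax = 5.
-2 ≠ 5, so there is no saddle point; optimal play is mixed.
Mid is strictly dominated by Low, so the kicker never plays it.
On the remaining 2×2 (Low, High vs Left, Right):
Let the kicker play Low with probability p. Expected payoff against Left: 7p + (-2)(1−p) = 9p − 2; against Right: (-5)p + 5(1−p) = −10p + 5.
Setting these equal: 9p − 2 = −10p + 5 ⇒ 19p = 7 ⇒ p = 7/19, and the value is (9)·(7/19) − 2 = 25/19.
For the keeper: with q = P(Left), equating Low's and High's payoffs gives 12q − 5 = −7q + 5 ⇒ q = 10/19.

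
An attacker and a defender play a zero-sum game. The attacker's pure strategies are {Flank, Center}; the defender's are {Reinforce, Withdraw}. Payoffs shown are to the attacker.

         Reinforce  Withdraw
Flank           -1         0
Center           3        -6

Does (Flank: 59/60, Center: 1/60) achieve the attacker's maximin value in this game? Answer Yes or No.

No

Against Reinforce this mix gives (59/60)·(-1) + (1/60)·3 = -14/15.
Against Withdraw this mix gives (59/60)·0 + (1/60)·(-6) = -1/10.
The defender will play Reinforce, holding the attacker to -14/15. Shifting weight toward the row that does better against Reinforce would raise this floor (the equalizing mix achieves -3/5 against both Reinforce and Withdraw), so the proposed strategy is not optimal.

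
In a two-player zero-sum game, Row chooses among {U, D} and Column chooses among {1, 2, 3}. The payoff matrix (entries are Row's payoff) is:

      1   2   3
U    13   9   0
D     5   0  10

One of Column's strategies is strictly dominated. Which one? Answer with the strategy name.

2 holds Row's payoff strictly below 1 in every row: 9 < 13, 0 < 5.
So 1 is strictly dominated for Column.

1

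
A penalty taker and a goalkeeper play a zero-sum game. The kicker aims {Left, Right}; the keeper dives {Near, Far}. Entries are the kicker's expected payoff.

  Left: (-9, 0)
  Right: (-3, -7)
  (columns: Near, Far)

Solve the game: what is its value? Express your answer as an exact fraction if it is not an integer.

-63/13

Row minima: Left → -9, Right → -7; maximin = -7.
Column maxima: Near → -3, Far → 0; minimax = -3.
-7 ≠ -3, so there is no saddle point; optimal play is mixed.
Let the kicker play Left with probability p. Expected payoff against Near: (-9)p + (-3)(1−p) = −6p − 3; against Far: 0p + (-7)(1−p) = 7p − 7.
Setting these equal: −6p − 3 = 7p − 7 ⇒ −13p = -4 ⇒ p = 4/13, and the value is (-6)·(4/13) − 3 = -63/13.
For the keeper: with q = P(Near), equating Left's and Right's payoffs gives −9q = 4q − 7 ⇒ q = 7/13.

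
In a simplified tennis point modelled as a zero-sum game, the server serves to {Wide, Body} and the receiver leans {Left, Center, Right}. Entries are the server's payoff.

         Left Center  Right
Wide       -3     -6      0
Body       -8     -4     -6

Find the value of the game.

Row minima: Wide → -6, Body → -8; maximin = -6.
Column maxima: Left → -3, Center → -4, Right → 0; minimax = -4.
-6 ≠ -4, so there is no saddle point; optimal play is mixed.
Right is strictly dominated by Left (it gives the server strictly more in every row), so the receiver never plays it.
On the remaining 2×2 (Wide, Body vs Left, Center):
Let the server play Wide with probability p. Expected payoff against Left: (-3)p + (-8)(1−p) = 5p − 8; against Center: (-6)p + (-4)(1−p) = −2p − 4.
Setting these equal: 5p − 8 = −2p − 4 ⇒ 7p = 4 ⇒ p = 4/7, and the value is (5)·(4/7) − 8 = -36/7.
For the receiver: with q = P(Left), equating Wide's and Body's payoffs gives 3q − 6 = −4q − 4 ⇒ q = 2/7.

-36/7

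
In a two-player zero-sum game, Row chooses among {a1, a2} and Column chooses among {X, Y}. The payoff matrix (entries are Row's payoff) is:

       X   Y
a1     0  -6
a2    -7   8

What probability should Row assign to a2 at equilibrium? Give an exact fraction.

2/7

Row minima: a1 → -6, a2 → -7; maximin = -6.
Column maxima: X → 0, Y → 8; minimax = 0.
-6 ≠ 0, so there is no saddle point; optimal play is mixed.
Let Row play a1 with probability p. Expected payoff against X: 0p + (-7)(1−p) = 7p − 7; against Y: (-6)p + 8(1−p) = −14p + 8.
Setting these equal: 7p − 7 = −14p + 8 ⇒ 21p = 15 ⇒ p = 5/7, and the value is (7)·(5/7) − 7 = -2.
For Column: with q = P(X), equating a1's and a2's payoffs gives 6q − 6 = −15q + 8 ⇒ q = 2/3.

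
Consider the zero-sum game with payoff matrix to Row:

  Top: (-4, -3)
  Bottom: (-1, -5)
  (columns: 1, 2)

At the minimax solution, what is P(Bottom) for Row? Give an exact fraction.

Row minima: Top → -4, Bottom → -5; maximin = -4.
Column maxima: 1 → -1, 2 → -3; minimax = -3.
-4 ≠ -3, so there is no saddle point; optimal play is mixed.
Let Row play Top with probability p. Expected payoff against 1: (-4)p + (-1)(1−p) = −3p − 1; against 2: (-3)p + (-5)(1−p) = 2p − 5.
Setting these equal: −3p − 1 = 2p − 5 ⇒ −5p = -4 ⇒ p = 4/5, and the value is (-3)·(4/5) − 1 = -17/5.
For Column: with q = P(1), equating Top's and Bottom's payoffs gives −q − 3 = 4q − 5 ⇒ q = 2/5.

1/5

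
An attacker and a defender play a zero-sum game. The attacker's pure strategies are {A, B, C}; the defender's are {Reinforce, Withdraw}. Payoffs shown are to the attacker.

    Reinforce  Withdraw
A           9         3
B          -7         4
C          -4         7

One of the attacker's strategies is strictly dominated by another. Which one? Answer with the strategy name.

B

C gives a strictly higher payoff than B against every column: -4 > -7, 7 > 4.
So B is strictly dominated and the attacker never plays it.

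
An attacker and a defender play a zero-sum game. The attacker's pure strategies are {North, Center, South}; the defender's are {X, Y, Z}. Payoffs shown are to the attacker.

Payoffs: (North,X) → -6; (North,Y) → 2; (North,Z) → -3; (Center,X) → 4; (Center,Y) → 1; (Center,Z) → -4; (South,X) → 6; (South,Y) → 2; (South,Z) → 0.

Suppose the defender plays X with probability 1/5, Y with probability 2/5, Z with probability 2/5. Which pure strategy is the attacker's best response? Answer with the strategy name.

South

Expected payoff of North: (1/5)·(-6) + (2/5)·2 + (2/5)·(-3) = -8/5.
Expected payoff of Center: (1/5)·4 + (2/5)·1 + (2/5)·(-4) = -2/5.
Expected payoff of South: (1/5)·6 + (2/5)·2 + (2/5)·0 = 2.
The largest is 2, so the attacker's best response is South.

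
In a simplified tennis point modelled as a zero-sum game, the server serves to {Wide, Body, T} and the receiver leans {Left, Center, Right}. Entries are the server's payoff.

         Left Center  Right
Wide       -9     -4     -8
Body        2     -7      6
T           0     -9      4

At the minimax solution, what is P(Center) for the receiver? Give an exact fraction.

Row minima: Wide → -9, Body → -7, T → -9; maximin = -7.
Column maxima: Left → 2, Center → -4, Right → 6; minimax = -4.
-7 ≠ -4, so there is no saddle point; optimal play is mixed.
T is strictly dominated by Body, so the server never plays it.
Right is strictly dominated by Left (it gives the server strictly more in every row), so the receiver never plays it.
On the remaining 2×2 (Wide, Body vs Left, Center):
Let the server play Wide with probability p. Expected payoff against Left: (-9)p + 2(1−p) = −11p + 2; against Center: (-4)p + (-7)(1−p) = 3p − 7.
Setting these equal: −11p + 2 = 3p − 7 ⇒ −14p = -9 ⇒ p = 9/14, and the value is (-11)·(9/14) + 2 = -71/14.
For the receiver: with q = P(Left), equating Wide's and Body's payoffs gives −5q − 4 = 9q − 7 ⇒ q = 3/14.

11/14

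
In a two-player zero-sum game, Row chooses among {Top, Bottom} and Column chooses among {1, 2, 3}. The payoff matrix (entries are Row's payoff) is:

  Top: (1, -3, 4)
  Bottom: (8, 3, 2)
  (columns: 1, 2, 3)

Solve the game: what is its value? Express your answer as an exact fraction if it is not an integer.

9/4

Row minima: Top → -3, Bottom → 2; maximin = 2.
Column maxima: 1 → 8, 2 → 3, 3 → 4; minimax = 3.
2 ≠ 3, so there is no saddle point; optimal play is mixed.
1 is strictly dominated by 2 (it gives Row strictly more in every row), so Column never plays it.
On the remaining 2×2 (Top, Bottom vs 2, 3):
Let Row play Top with probability p. Expected payoff against 2: (-3)p + 3(1−p) = −6p + 3; against 3: 4p + 2(1−p) = 2p + 2.
Setting these equal: −6p + 3 = 2p + 2 ⇒ −8p = -1 ⇒ p = 1/8, and the value is (-6)·(1/8) + 3 = 9/4.
For Column: with q = P(2), equating Top's and Bottom's payoffs gives −7q + 4 = q + 2 ⇒ q = 1/4.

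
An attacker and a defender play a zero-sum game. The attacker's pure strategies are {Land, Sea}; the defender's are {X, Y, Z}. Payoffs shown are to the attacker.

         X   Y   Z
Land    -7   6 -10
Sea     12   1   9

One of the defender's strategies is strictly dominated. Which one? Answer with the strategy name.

X

Z holds the attacker's payoff strictly below X in every row: -10 < -7, 9 < 12.
So X is strictly dominated for the defender.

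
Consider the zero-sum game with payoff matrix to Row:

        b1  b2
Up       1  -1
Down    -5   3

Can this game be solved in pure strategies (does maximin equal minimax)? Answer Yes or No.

Row minima: Up → -1, Down → -5; maximin = -1.
Column maxima: b1 → 1, b2 → 3; minimax = 1.
-1 ≠ 1, so no pure-strategy equilibrium exists.

No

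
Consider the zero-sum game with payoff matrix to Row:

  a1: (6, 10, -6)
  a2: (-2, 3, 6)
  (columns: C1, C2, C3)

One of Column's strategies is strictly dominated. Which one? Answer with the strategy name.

C2

C1 holds Row's payoff strictly below C2 in every row: 6 < 10, -2 < 3.
So C2 is strictly dominated for Column.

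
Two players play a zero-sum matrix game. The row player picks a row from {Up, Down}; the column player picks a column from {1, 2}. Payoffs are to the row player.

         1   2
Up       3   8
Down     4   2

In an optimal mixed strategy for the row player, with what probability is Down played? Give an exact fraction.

5/7

Row minima: Up → 3, Down → 2; maximin = 3.
Column maxima: 1 → 4, 2 → 8; minimax = 4.
3 ≠ 4, so there is no saddle point; optimal play is mixed.
Let the row player play Up with probability p. Expected payoff against 1: 3p + 4(1−p) = −p + 4; against 2: 8p + 2(1−p) = 6p + 2.
Setting these equal: −p + 4 = 6p + 2 ⇒ −7p = -2 ⇒ p = 2/7, and the value is (-1)·(2/7) + 4 = 26/7.
For the column player: with q = P(1), equating Up's and Down's payoffs gives −5q + 8 = 2q + 2 ⇒ q = 6/7.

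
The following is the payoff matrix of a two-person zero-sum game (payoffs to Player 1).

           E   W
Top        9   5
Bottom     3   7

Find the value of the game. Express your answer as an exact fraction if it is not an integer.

6

Row minima: Top → 5, Bottom → 3; maximin = 5.
Column maxima: E → 9, W → 7; minimax = 7.
5 ≠ 7, so there is no saddle point; optimal play is mixed.
Let Player 1 play Top with probability p. Expected payoff against E: 9p + 3(1−p) = 6p + 3; against W: 5p + 7(1−p) = −2p + 7.
Setting these equal: 6p + 3 = −2p + 7 ⇒ 8p = 4 ⇒ p = 1/2, and the value is (6)·(1/2) + 3 = 6.
For Player 2: with q = P(E), equating Top's and Bottom's payoffs gives 4q + 5 = −4q + 7 ⇒ q = 1/4.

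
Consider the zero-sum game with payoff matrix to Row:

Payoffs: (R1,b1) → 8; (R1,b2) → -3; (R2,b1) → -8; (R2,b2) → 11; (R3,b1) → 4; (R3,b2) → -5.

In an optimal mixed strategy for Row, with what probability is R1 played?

Row minima: R1 → -3, R2 → -8, R3 → -5; maximin = -3.
Column maxima: b1 → 8, b2 → 11; minimax = 8.
-3 ≠ 8, so there is no saddle point; optimal play is mixed.
R3 is strictly dominated by R1, so Row never plays it.
On the remaining 2×2 (R1, R2 vs b1, b2):
Let Row play R1 with probability p. Expected payoff against b1: 8p + (-8)(1−p) = 16p − 8; against b2: (-3)p + 11(1−p) = −14p + 11.
Setting these equal: 16p − 8 = −14p + 11 ⇒ 30p = 19 ⇒ p = 19/30, and the value is (16)·(19/30) − 8 = 32/15.
For Column: with q = P(b1), equating R1's and R2's payoffs gives 11q − 3 = −19q + 11 ⇒ q = 7/15.

19/30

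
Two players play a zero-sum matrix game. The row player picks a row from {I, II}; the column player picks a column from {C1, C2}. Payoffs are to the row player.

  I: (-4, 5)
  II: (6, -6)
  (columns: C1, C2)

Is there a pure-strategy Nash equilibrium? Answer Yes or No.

Row minima: I → -4, II → -6; maximin = -4.
Column maxima: C1 → 6, C2 → 5; minimax = 5.
-4 ≠ 5, so no pure-strategy equilibrium exists.

No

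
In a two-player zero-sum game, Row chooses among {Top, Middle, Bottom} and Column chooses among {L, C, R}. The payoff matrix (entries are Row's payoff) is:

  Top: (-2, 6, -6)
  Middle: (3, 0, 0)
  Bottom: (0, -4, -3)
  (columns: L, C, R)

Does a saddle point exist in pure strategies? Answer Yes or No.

Yes

Row minima: Top → -6, Middle → 0, Bottom → -4; maximin = 0.
Column maxima: L → 3, C → 6, R → 0; minimax = 0.
maximin = minimax = 0, so a saddle point exists.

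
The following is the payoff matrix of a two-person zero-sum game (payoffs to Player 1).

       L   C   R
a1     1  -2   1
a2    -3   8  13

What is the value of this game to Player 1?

Row minima: a1 → -2, a2 → -3; maximin = -2.
Column maxima: L → 1, C → 8, R → 13; minimax = 1.
-2 ≠ 1, so there is no saddle point; optimal play is mixed.
R is strictly dominated by C (it gives Player 1 strictly more in every row), so Player 2 never plays it.
On the remaining 2×2 (a1, a2 vs L, C):
Let Player 1 play a1 with probability p. Expected payoff against L: 1p + (-3)(1−p) = 4p − 3; against C: (-2)p + 8(1−p) = −10p + 8.
Setting these equal: 4p − 3 = −10p + 8 ⇒ 14p = 11 ⇒ p = 11/14, and the value is (4)·(11/14) − 3 = 1/7.
For Player 2: with q = P(L), equating a1's and a2's payoffs gives 3q − 2 = −11q + 8 ⇒ q = 5/7.

1/7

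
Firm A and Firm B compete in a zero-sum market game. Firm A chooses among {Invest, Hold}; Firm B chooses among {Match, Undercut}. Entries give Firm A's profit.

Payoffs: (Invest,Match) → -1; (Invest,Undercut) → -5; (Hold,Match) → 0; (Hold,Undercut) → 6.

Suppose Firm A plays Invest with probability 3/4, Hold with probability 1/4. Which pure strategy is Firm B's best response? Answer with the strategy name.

Undercut

If Firm B plays Match, Firm A's expected payoff is (3/4)·(-1) + (1/4)·0 = -3/4.
If Firm B plays Undercut, Firm A's expected payoff is (3/4)·(-5) + (1/4)·6 = -9/4.
Firm B minimizes Firm A's payoff; the smallest is -9/4, so the best response is Undercut.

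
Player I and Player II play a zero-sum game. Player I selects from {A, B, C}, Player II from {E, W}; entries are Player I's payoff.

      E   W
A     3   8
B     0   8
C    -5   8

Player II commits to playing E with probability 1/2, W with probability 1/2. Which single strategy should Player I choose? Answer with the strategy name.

Expected payoff of A: (1/2)·3 + (1/2)·8 = 11/2.
Expected payoff of B: (1/2)·0 + (1/2)·8 = 4.
Expected payoff of C: (1/2)·(-5) + (1/2)·8 = 3/2.
The largest is 11/2, so Player I's best response is A.

A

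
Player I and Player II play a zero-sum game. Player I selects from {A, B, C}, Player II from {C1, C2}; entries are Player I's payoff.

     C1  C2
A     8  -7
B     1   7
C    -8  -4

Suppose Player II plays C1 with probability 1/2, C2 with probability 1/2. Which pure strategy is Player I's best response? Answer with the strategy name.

Expected payoff of A: (1/2)·8 + (1/2)·(-7) = 1/2.
Expected payoff of B: (1/2)·1 + (1/2)·7 = 4.
Expected payoff of C: (1/2)·(-8) + (1/2)·(-4) = -6.
The largest is 4, so Player I's best response is B.

B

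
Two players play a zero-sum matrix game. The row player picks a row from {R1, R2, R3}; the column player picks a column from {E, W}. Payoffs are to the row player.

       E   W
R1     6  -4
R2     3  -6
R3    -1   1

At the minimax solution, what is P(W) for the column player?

7/12

Row minima: R1 → -4, R2 → -6, R3 → -1; maximin = -1.
Column maxima: E → 6, W → 1; minimax = 1.
-1 ≠ 1, so there is no saddle point; optimal play is mixed.
R2 is strictly dominated by R1, so the row player never plays it.
On the remaining 2×2 (R1, R3 vs E, W):
Let the row player play R1 with probability p. Expected payoff against E: 6p + (-1)(1−p) = 7p − 1; against W: (-4)p + 1(1−p) = −5p + 1.
Setting these equal: 7p − 1 = −5p + 1 ⇒ 12p = 2 ⇒ p = 1/6, and the value is (7)·(1/6) − 1 = 1/6.
For the column player: with q = P(E), equating R1's and R3's payoffs gives 10q − 4 = −2q + 1 ⇒ q = 5/12.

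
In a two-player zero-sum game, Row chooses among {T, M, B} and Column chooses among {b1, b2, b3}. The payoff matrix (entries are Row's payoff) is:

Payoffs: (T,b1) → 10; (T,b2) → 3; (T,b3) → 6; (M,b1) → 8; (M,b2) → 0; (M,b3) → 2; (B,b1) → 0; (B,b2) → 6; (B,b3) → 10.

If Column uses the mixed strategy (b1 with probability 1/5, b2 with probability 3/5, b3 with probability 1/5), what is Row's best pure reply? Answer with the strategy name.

B

Expected payoff of T: (1/5)·10 + (3/5)·3 + (1/5)·6 = 5.
Expected payoff of M: (1/5)·8 + (3/5)·0 + (1/5)·2 = 2.
Expected payoff of B: (1/5)·0 + (3/5)·6 + (1/5)·10 = 28/5.
The largest is 28/5, so Row's best response is B.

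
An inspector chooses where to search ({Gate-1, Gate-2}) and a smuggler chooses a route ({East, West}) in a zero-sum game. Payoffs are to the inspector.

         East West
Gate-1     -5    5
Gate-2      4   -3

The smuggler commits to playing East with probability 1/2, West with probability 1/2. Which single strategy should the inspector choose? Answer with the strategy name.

Gate-2

Expected payoff of Gate-1: (1/2)·(-5) + (1/2)·5 = 0.
Expected payoff of Gate-2: (1/2)·4 + (1/2)·(-3) = 1/2.
The largest is 1/2, so the inspector's best response is Gate-2.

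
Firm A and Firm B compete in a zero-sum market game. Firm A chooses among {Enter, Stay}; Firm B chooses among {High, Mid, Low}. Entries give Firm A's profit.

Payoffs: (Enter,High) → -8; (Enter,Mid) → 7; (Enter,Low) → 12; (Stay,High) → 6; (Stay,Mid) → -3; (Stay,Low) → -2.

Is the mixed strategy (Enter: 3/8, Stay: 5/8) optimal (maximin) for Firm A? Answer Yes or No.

Against High this mix gives (3/8)·(-8) + (5/8)·6 = 3/4.
Against Mid this mix gives (3/8)·7 + (5/8)·(-3) = 3/4.
Against Low this mix gives (3/8)·12 + (5/8)·(-2) = 13/4.
All of Firm B's active replies (High, Mid) yield 3/4, and no column does worse for Firm A. The mix makes Firm B indifferent and guarantees 3/4, so it is optimal.

Yes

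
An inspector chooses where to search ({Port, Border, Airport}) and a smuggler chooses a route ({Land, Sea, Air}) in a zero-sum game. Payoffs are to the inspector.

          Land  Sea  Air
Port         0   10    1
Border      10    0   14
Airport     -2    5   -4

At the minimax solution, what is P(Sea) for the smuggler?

Row minima: Port → 0, Border → 0, Airport → -4; maximin = 0.
Column maxima: Land → 10, Sea → 10, Air → 14; minimax = 10.
0 ≠ 10, so there is no saddle point; optimal play is mixed.
Airport is strictly dominated by Port, so the inspector never plays it.
With Airport eliminated, Air is strictly dominated by Land (it gives the inspector strictly more in every remaining row), so the smuggler never plays it.
On the remaining 2×2 (Port, Border vs Land, Sea):
Let the inspector play Port with probability p. Expected payoff against Land: 0p + 10(1−p) = −10p + 10; against Sea: 10p + 0(1−p) = 10p.
Setting these equal: −10p + 10 = 10p ⇒ −20p = -10 ⇒ p = 1/2, and the value is (-10)·(1/2) + 10 = 5.
For the smuggler: with q = P(Land), equating Port's and Border's payoffs gives −10q + 10 = 10q ⇒ q = 1/2.

1/2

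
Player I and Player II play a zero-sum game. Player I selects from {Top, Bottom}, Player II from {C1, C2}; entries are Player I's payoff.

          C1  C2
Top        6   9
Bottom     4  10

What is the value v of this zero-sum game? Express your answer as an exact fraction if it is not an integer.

Row minima: Top → 6, Bottom → 4; maximin = 6.
Column maxima: C1 → 6, C2 → 10; minimax = 6.
Since maximin = minimax = 6, there is a saddle point and the value is 6.

6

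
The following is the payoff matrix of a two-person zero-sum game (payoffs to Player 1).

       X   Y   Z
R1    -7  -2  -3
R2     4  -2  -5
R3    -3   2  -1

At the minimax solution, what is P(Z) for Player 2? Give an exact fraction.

7/11

Row minima: R1 → -7, R2 → -5, R3 → -3; maximin = -3.
Column maxima: X → 4, Y → 2, Z → -1; minimax = -1.
-3 ≠ -1, so there is no saddle point; optimal play is mixed.
R1 is strictly dominated by R3, so Player 1 never plays it.
Y is strictly dominated by Z (it gives Player 1 strictly more in every row), so Player 2 never plays it.
On the remaining 2×2 (R2, R3 vs X, Z):
Let Player 1 play R2 with probability p. Expected payoff against X: 4p + (-3)(1−p) = 7p − 3; against Z: (-5)p + (-1)(1−p) = −4p − 1.
Setting these equal: 7p − 3 = −4p − 1 ⇒ 11p = 2 ⇒ p = 2/11, and the value is (7)·(2/11) − 3 = -19/11.
For Player 2: with q = P(X), equating R2's and R3's payoffs gives 9q − 5 = −2q − 1 ⇒ q = 4/11.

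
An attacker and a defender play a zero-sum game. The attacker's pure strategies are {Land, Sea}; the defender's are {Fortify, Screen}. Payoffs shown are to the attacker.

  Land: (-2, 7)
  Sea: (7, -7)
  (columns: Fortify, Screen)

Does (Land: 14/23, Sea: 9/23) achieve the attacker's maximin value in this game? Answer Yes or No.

Against Fortify this mix gives (14/23)·(-2) + (9/23)·7 = 35/23.
Against Screen this mix gives (14/23)·7 + (9/23)·(-7) = 35/23.
All of the defender's active replies (Fortify, Screen) yield 35/23, and no column does worse for the attacker. The mix makes the defender indifferent and guarantees 35/23, so it is optimal.

Yes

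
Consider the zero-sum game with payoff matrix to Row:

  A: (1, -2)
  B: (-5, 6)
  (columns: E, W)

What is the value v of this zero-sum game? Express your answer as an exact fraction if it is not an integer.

-2/7

Row minima: A → -2, B → -5; maximin = -2.
Column maxima: E → 1, W → 6; minimax = 1.
-2 ≠ 1, so there is no saddle point; optimal play is mixed.
Let Row play A with probability p. Expected payoff against E: 1p + (-5)(1−p) = 6p − 5; against W: (-2)p + 6(1−p) = −8p + 6.
Setting these equal: 6p − 5 = −8p + 6 ⇒ 14p = 11 ⇒ p = 11/14, and the value is (6)·(11/14) − 5 = -2/7.
For Column: with q = P(E), equating A's and B's payoffs gives 3q − 2 = −11q + 6 ⇒ q = 4/7.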